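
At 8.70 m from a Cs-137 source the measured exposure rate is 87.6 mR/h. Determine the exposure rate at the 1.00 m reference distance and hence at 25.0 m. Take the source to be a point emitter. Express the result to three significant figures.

Intensity scales as (d₁/d₂)², so
At 1.00 m: 87.6 × (8.70/1.00)² = 87.6 × 75.69 = 6630 mR/h
At 25.0 m: (1.00/25.0)² = 0.001600, so 6630 × 0.001600 = 10.61 mR/h.

6630 mR/h; 10.6 mR/h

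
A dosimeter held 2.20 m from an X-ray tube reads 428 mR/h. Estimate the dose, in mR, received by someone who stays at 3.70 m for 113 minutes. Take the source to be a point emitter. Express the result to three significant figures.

285 mR

Since intensity falls as 1/r², rate at 3.70 m:
428 × (2.20/3.70)² = 428 × 0.3535 = 151.3 mR/h.
Dose = rate × time = 151.3 mR/h × 1.883 h = 284.9 mR.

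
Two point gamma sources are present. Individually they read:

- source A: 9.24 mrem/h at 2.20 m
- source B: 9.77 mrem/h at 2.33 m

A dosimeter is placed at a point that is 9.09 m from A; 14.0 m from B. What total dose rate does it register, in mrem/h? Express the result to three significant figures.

0.812 mrem/h

By superposition, sum each source's inverse-square contribution:
A: 9.24 × (2.20/9.09)² = 0.5412 mrem/h
B: 9.77 × (2.33/14.0)² = 0.2706 mrem/h
Total = 0.5412 + 0.2706 = 0.8118 mrem/h.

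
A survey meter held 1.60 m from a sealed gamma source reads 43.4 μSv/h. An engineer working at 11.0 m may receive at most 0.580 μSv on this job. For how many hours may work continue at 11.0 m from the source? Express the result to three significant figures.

Applying the 1/r² law, rate at 11.0 m:
(1.60/11.0)² = 0.02116, so 43.4 × 0.02116 = 0.9183 μSv/h.
Stay time = 0.580 μSv ÷ 0.9183 μSv/h = 0.6316 h.

0.632 h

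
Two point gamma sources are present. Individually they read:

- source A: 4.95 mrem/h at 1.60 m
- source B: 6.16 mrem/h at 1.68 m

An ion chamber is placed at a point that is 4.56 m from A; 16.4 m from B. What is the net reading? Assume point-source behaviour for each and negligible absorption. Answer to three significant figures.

Each source contributes Iᵢ·(dᵢ/rᵢ)²; contributions add.
A: 4.95 × (1.60/4.56)² = 0.6094 mrem/h
B: 6.16 × (1.68/16.4)² = 0.06464 mrem/h
Total = 0.6094 + 0.06464 = 0.6740 mrem/h.

0.674 mrem/h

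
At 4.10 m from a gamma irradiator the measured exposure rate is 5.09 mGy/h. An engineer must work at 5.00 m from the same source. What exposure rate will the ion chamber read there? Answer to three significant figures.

3.42 mGy/h

Using I₁d₁² = I₂d₂², scaling from 4.10 m to 5.00 m:
5.09 × (4.10/5.00)² = 5.09 × 0.6724 = 3.423 mGy/h.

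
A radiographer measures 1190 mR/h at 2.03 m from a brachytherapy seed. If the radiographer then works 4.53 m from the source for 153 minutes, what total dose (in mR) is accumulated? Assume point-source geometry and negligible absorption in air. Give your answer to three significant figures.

Applying the 1/r² law, rate at 4.53 m:
1190 × (2.03/4.53)² = 1190 × 0.2008 = 239.0 mR/h.
Dose = rate × time = 239.0 mR/h × 2.550 h = 609.4 mR.

609 mR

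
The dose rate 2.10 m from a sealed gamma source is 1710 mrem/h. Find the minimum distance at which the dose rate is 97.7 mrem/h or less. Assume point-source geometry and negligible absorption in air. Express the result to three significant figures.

8.79 m

Using I₁d₁² = I₂d₂², d₂ = d₁·√(I₁/I₂).
I₁/I₂ = 1710/97.7 = 17.50, so d₂ = 2.10 × √17.50 = 8.785 m.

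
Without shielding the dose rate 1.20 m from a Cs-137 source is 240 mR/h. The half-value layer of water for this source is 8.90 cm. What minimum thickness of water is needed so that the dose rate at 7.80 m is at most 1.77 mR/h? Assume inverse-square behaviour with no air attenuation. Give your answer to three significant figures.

At 7.80 m, distance alone gives 240 × (1.20/7.80)² = 240 × 0.02367 = 5.681 mR/h.
Further attenuation needed: 5.681/1.77 = 3.210.
n = log₂(3.210) = 1.683 half-value layers.
Thickness = 1.683 × 8.90 cm = 14.98 cm.

15.0 cm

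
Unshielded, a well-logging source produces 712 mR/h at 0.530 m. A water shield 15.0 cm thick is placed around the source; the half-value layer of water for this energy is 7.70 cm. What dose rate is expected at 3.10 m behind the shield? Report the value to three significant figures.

Distance alone: 712 × (0.530/3.10)² = 712 × 0.02923 = 20.81 mR/h.
Shield: 15.0/7.70 = 1.948 half-value layers → attenuation 2^(−1.948) = 0.2592.
Combined: 20.81 × 0.2592 = 5.394 mR/h.

5.39 mR/h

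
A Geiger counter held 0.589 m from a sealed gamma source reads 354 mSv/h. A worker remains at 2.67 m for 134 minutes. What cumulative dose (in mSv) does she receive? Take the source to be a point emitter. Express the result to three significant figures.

38.5 mSv

Using I₁d₁² = I₂d₂², rate at 2.67 m:
(0.589/2.67)² = 0.04866, so 354 × 0.04866 = 17.23 mSv/h.
Dose = rate × time = 17.23 mSv/h × 2.233 h = 38.47 mSv.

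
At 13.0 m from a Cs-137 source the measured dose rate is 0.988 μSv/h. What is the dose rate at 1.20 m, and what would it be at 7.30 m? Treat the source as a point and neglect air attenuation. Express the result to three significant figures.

116 μSv/h; 3.13 μSv/h

By the inverse-square law,
At 1.20 m: (13.0/1.20)² = 117.4, so 0.988 × 117.4 = 116.0 μSv/h
At 7.30 m: (1.20/7.30)² = 0.02702, so 116.0 × 0.02702 = 3.134 μSv/h.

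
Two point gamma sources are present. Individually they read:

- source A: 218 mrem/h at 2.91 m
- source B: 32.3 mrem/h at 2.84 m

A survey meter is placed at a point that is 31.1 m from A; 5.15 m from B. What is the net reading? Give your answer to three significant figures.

11.7 mrem/h

Each source contributes Iᵢ·(dᵢ/rᵢ)²; contributions add.
A: 218 × (2.91/31.1)² = 1.909 mrem/h
B: 32.3 × (2.84/5.15)² = 9.823 mrem/h
Total = 1.909 + 9.823 = 11.73 mrem/h.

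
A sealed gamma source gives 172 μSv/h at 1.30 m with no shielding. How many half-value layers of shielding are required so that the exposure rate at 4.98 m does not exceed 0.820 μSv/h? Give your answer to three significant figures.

3.84 half-value layers

At 4.98 m, distance alone gives (1.30/4.98)² = 0.06814, so 172 × 0.06814 = 11.72 μSv/h.
Further attenuation needed: 11.72/0.820 = 14.29.
n = log₂(14.29) = 3.837 half-value layers.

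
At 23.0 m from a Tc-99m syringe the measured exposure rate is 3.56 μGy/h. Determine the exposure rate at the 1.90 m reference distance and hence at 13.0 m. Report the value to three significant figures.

Since intensity falls as 1/r²,
At 1.90 m: (23.0/1.90)² = 146.5, so 3.56 × 146.5 = 521.5 μGy/h
At 13.0 m: 521.5 × (1.90/13.0)² = 521.5 × 0.02136 = 11.14 μGy/h.

522 μGy/h; 11.1 μGy/h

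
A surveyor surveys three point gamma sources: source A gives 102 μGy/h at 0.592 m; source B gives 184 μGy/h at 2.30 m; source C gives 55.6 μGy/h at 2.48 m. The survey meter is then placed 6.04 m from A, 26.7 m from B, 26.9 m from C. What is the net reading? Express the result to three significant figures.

Each source contributes Iᵢ·(dᵢ/rᵢ)²; contributions add.
A: 102 × (0.592/6.04)² = 0.9799 μGy/h
B: 184 × (2.30/26.7)² = 1.365 μGy/h
C: 55.6 × (2.48/26.9)² = 0.4726 μGy/h
Total = 0.9799 + 1.365 + 0.4726 = 2.817 μGy/h.

2.82 μGy/h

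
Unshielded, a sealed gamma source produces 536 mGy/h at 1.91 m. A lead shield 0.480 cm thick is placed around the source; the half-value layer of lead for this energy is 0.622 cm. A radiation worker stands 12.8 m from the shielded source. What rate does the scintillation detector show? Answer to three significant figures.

6.99 mGy/h

Distance alone: (1.91/12.8)² = 0.02227, so 536 × 0.02227 = 11.94 mGy/h.
Shield: 0.480/0.622 = 0.7717 half-value layers → attenuation 2^(−0.7717) = 0.5857.
Combined: 11.94 × 0.5857 = 6.993 mGy/h.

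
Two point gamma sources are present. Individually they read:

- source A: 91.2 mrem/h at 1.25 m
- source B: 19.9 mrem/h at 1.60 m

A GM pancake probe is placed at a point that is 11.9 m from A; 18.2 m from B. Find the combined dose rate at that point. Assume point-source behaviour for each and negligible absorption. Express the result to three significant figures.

1.16 mrem/h

By superposition, sum each source's inverse-square contribution:
A: 91.2 × (1.25/11.9)² = 1.006 mrem/h
B: 19.9 × (1.60/18.2)² = 0.1538 mrem/h
Total = 1.006 + 0.1538 = 1.160 mrem/h.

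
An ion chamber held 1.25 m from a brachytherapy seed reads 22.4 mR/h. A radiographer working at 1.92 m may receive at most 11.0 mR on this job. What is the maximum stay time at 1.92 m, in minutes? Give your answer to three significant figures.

69.5 min

Using I₁d₁² = I₂d₂², rate at 1.92 m:
(1.25/1.92)² = 0.4239, so 22.4 × 0.4239 = 9.495 mR/h.
Stay time = 11.0 mR ÷ 9.495 mR/h = 1.159 h = 69.54 min.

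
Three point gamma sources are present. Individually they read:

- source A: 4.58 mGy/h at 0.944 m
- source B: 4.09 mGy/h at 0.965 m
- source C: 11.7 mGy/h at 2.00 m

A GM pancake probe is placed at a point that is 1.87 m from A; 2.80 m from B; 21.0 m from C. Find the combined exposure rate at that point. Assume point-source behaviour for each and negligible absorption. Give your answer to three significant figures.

Each source contributes Iᵢ·(dᵢ/rᵢ)²; contributions add.
A: 4.58 × (0.944/1.87)² = 1.167 mGy/h
B: 4.09 × (0.965/2.80)² = 0.4858 mGy/h
C: 11.7 × (2.00/21.0)² = 0.1061 mGy/h
Total = 1.167 + 0.4858 + 0.1061 = 1.759 mGy/h.

1.76 mGy/h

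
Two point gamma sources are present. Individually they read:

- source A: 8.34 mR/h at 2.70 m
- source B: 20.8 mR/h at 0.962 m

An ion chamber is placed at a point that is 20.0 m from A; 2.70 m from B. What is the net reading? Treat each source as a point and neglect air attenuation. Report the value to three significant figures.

By superposition, sum each source's inverse-square contribution:
A: 8.34 × (2.70/20.0)² = 0.1520 mR/h
B: 20.8 × (0.962/2.70)² = 2.640 mR/h
Total = 0.1520 + 2.640 = 2.792 mR/h.

2.79 mR/h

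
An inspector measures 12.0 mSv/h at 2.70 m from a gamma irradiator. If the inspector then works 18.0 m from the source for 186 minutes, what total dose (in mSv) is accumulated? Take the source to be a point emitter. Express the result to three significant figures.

0.837 mSv

Using I₁d₁² = I₂d₂², rate at 18.0 m:
(2.70/18.0)² = 0.02250, so 12.0 × 0.02250 = 0.2700 mSv/h.
Dose = rate × time = 0.2700 mSv/h × 3.100 h = 0.8370 mSv.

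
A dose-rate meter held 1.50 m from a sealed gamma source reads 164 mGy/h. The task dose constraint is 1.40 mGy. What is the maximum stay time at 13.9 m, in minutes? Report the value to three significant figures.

By the inverse-square law, rate at 13.9 m:
164 × (1.50/13.9)² = 164 × 0.01165 = 1.911 mGy/h.
Stay time = 1.40 mGy ÷ 1.911 mGy/h = 0.7326 h = 43.96 min.

44.0 min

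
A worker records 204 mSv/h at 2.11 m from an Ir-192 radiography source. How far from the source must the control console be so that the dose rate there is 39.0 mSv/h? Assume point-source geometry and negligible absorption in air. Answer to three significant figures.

By the inverse-square law, d₂ = d₁·√(I₁/I₂).
I₁/I₂ = 204/39.0 = 5.231, so d₂ = 2.11 × √5.231 = 4.826 m.

4.83 m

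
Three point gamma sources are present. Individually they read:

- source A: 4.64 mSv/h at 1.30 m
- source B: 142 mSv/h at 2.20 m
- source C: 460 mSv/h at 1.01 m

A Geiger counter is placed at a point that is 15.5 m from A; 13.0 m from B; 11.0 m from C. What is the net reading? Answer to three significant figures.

7.98 mSv/h

Each source contributes Iᵢ·(dᵢ/rᵢ)²; contributions add.
A: 4.64 × (1.30/15.5)² = 0.03264 mSv/h
B: 142 × (2.20/13.0)² = 4.067 mSv/h
C: 460 × (1.01/11.0)² = 3.878 mSv/h
Total = 0.03264 + 4.067 + 3.878 = 7.978 mSv/h.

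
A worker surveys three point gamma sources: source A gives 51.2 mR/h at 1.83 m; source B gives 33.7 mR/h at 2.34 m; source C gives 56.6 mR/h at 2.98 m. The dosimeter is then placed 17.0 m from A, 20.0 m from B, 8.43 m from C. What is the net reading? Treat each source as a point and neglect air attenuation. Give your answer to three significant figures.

By superposition, sum each source's inverse-square contribution:
A: 51.2 × (1.83/17.0)² = 0.5933 mR/h
B: 33.7 × (2.34/20.0)² = 0.4613 mR/h
C: 56.6 × (2.98/8.43)² = 7.073 mR/h
Total = 0.5933 + 0.4613 + 7.073 = 8.128 mR/h.

8.13 mR/h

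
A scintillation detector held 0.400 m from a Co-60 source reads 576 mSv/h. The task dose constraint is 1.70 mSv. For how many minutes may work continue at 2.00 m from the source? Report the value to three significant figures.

Applying the 1/r² law, rate at 2.00 m:
(0.400/2.00)² = 0.04000, so 576 × 0.04000 = 23.04 mSv/h.
Stay time = 1.70 mSv ÷ 23.04 mSv/h = 0.07378 h = 4.427 min.

4.43 min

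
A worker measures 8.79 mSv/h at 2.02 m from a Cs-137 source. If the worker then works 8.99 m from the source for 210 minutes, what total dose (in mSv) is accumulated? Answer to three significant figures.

1.55 mSv

Using I₁d₁² = I₂d₂², rate at 8.99 m:
(2.02/8.99)² = 0.05049, so 8.79 × 0.05049 = 0.4438 mSv/h.
Dose = rate × time = 0.4438 mSv/h × 3.500 h = 1.553 mSv.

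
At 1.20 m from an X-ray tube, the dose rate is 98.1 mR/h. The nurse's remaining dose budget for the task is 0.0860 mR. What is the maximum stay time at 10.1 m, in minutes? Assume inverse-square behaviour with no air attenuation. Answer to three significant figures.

3.73 min

Intensity scales as (d₁/d₂)², so rate at 10.1 m:
98.1 × (1.20/10.1)² = 98.1 × 0.01412 = 1.385 mR/h.
Stay time = 0.0860 mR ÷ 1.385 mR/h = 0.06209 h = 3.725 min.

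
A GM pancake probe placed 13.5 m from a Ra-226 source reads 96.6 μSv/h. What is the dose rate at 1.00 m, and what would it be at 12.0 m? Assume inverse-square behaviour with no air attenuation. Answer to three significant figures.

Using I₁d₁² = I₂d₂²,
At 1.00 m: (13.5/1.00)² = 182.2, so 96.6 × 182.2 = 17600 μSv/h
At 12.0 m: (1.00/12.0)² = 0.006944, so 17600 × 0.006944 = 122.2 μSv/h.

17600 μSv/h; 122 μSv/h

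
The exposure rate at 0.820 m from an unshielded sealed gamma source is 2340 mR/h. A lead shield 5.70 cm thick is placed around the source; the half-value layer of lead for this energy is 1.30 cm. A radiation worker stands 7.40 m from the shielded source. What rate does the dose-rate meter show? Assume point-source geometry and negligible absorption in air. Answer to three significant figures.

1.38 mR/h

Distance alone: (0.820/7.40)² = 0.01228, so 2340 × 0.01228 = 28.74 mR/h.
Shield: 5.70/1.30 = 4.385 half-value layers → attenuation 2^(−4.385) = 0.04786.
Combined: 28.74 × 0.04786 = 1.375 mR/h.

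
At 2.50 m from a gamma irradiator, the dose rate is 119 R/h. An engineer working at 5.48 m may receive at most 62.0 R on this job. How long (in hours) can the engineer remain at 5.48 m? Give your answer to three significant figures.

By the inverse-square law, rate at 5.48 m:
(2.50/5.48)² = 0.2081, so 119 × 0.2081 = 24.76 R/h.
Stay time = 62.0 R ÷ 24.76 R/h = 2.504 h.

2.50 h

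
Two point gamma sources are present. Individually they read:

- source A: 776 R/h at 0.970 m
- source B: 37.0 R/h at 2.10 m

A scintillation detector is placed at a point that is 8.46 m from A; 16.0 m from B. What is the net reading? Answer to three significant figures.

Each source contributes Iᵢ·(dᵢ/rᵢ)²; contributions add.
A: 776 × (0.970/8.46)² = 10.20 R/h
B: 37.0 × (2.10/16.0)² = 0.6374 R/h
Total = 10.20 + 0.6374 = 10.84 R/h.

10.8 R/h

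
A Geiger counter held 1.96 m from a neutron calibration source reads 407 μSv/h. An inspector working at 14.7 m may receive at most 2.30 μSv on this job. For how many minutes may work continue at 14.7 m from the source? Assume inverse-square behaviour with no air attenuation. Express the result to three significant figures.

19.1 min

Applying the 1/r² law, rate at 14.7 m:
(1.96/14.7)² = 0.01778, so 407 × 0.01778 = 7.236 μSv/h.
Stay time = 2.30 μSv ÷ 7.236 μSv/h = 0.3179 h = 19.07 min.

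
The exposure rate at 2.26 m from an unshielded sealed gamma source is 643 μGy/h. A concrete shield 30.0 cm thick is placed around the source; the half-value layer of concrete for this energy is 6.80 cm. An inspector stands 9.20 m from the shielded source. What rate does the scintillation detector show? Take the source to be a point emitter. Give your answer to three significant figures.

Distance alone: (2.26/9.20)² = 0.06034, so 643 × 0.06034 = 38.80 μGy/h.
Shield: 30.0/6.80 = 4.412 half-value layers → attenuation 2^(−4.412) = 0.04697.
Combined: 38.80 × 0.04697 = 1.822 μGy/h.

1.82 μGy/h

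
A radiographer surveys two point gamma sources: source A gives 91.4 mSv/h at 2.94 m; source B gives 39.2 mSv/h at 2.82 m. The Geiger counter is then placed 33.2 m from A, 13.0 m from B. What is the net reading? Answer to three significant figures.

2.56 mSv/h

Each source contributes Iᵢ·(dᵢ/rᵢ)²; contributions add.
A: 91.4 × (2.94/33.2)² = 0.7167 mSv/h
B: 39.2 × (2.82/13.0)² = 1.845 mSv/h
Total = 0.7167 + 1.845 = 2.562 mSv/h.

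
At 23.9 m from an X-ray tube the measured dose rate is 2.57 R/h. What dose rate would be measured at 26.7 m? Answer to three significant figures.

Intensity scales as (d₁/d₂)², so scaling from 23.9 m to 26.7 m:
(23.9/26.7)² = 0.8013, so 2.57 × 0.8013 = 2.059 R/h.

2.06 R/h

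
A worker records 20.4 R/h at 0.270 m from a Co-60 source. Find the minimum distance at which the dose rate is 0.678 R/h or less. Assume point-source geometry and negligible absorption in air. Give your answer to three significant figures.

Intensity scales as (d₁/d₂)², so d₂ = d₁·√(I₁/I₂).
I₁/I₂ = 20.4/0.678 = 30.09, so d₂ = 0.270 × √30.09 = 1.481 m.

1.48 m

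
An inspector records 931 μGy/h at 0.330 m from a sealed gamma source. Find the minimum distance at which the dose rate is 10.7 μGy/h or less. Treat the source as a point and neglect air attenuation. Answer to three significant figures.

3.08 m

Applying the 1/r² law, d₂ = d₁·√(I₁/I₂).
I₁/I₂ = 931/10.7 = 87.01, so d₂ = 0.330 × √87.01 = 3.078 m.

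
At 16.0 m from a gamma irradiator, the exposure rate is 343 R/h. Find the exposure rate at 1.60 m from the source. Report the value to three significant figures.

By the inverse-square law, the rate at 1.60 m is
(16.0/1.60)² = 100.0, so 343 × 100.0 = 34300 R/h.

34300 R/h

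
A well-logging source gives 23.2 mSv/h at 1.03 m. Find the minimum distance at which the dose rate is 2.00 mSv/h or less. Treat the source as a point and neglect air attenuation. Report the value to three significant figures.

3.51 m

Using I₁d₁² = I₂d₂², d₂ = d₁·√(I₁/I₂).
I₁/I₂ = 23.2/2.00 = 11.60, so d₂ = 1.03 × √11.60 = 3.508 m.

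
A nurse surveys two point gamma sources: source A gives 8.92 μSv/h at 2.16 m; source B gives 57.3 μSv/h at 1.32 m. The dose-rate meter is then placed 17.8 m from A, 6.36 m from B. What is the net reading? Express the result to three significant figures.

By superposition, sum each source's inverse-square contribution:
A: 8.92 × (2.16/17.8)² = 0.1314 μSv/h
B: 57.3 × (1.32/6.36)² = 2.468 μSv/h
Total = 0.1314 + 2.468 = 2.599 μSv/h.

2.60 μSv/h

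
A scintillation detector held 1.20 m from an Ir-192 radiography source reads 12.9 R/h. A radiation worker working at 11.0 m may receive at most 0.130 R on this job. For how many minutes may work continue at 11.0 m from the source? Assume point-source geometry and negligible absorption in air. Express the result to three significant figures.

Intensity scales as (d₁/d₂)², so rate at 11.0 m:
12.9 × (1.20/11.0)² = 12.9 × 0.01190 = 0.1535 R/h.
Stay time = 0.130 R ÷ 0.1535 R/h = 0.8469 h = 50.81 min.

50.8 min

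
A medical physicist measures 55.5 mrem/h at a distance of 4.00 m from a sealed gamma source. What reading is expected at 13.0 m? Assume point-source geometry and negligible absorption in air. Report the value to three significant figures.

5.25 mrem/h

By the inverse-square law, the rate at 13.0 m is
55.5 × (4.00/13.0)² = 55.5 × 0.09467 = 5.254 mrem/h.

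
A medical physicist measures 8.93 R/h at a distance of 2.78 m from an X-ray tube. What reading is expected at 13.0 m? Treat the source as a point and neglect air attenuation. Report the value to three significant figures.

0.408 R/h

Since intensity falls as 1/r², the rate at 13.0 m is
8.93 × (2.78/13.0)² = 8.93 × 0.04573 = 0.4084 R/h.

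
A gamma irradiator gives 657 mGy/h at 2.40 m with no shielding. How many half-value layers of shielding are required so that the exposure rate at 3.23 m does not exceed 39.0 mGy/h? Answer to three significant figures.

At 3.23 m, distance alone gives 657 × (2.40/3.23)² = 657 × 0.5521 = 362.7 mGy/h.
Further attenuation needed: 362.7/39.0 = 9.300.
n = log₂(9.300) = 3.217 half-value layers.

3.22 half-value layers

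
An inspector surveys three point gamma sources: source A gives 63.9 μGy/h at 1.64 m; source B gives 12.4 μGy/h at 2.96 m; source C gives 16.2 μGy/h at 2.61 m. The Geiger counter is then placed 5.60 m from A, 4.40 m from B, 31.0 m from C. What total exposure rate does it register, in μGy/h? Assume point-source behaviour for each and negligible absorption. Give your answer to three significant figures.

11.2 μGy/h

Each source contributes Iᵢ·(dᵢ/rᵢ)²; contributions add.
A: 63.9 × (1.64/5.60)² = 5.480 μGy/h
B: 12.4 × (2.96/4.40)² = 5.612 μGy/h
C: 16.2 × (2.61/31.0)² = 0.1148 μGy/h
Total = 5.480 + 5.612 + 0.1148 = 11.21 μGy/h.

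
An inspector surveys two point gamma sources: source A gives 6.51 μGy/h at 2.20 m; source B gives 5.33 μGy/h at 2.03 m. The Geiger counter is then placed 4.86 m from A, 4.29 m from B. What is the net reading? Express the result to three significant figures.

By superposition, sum each source's inverse-square contribution:
A: 6.51 × (2.20/4.86)² = 1.334 μGy/h
B: 5.33 × (2.03/4.29)² = 1.193 μGy/h
Total = 1.334 + 1.193 = 2.527 μGy/h.

2.53 μGy/h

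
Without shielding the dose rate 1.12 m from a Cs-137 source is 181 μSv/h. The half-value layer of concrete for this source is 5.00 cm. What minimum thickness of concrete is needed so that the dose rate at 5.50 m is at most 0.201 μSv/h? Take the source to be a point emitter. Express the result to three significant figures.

26.1 cm

At 5.50 m, distance alone gives 181 × (1.12/5.50)² = 181 × 0.04147 = 7.506 μSv/h.
Further attenuation needed: 7.506/0.201 = 37.34.
n = log₂(37.34) = 5.223 half-value layers.
Thickness = 5.223 × 5.00 cm = 26.11 cm.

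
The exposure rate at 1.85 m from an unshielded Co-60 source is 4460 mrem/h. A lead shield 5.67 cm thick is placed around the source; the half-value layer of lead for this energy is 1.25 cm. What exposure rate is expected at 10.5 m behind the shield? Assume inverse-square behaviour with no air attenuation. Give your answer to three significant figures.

5.97 mrem/h

Distance alone: (1.85/10.5)² = 0.03104, so 4460 × 0.03104 = 138.4 mrem/h.
Shield: 5.67/1.25 = 4.536 half-value layers → attenuation 2^(−4.536) = 0.04311.
Combined: 138.4 × 0.04311 = 5.966 mrem/h.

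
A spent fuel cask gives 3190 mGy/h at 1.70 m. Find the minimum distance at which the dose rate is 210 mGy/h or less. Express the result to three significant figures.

Since intensity falls as 1/r², d₂ = d₁·√(I₁/I₂).
I₁/I₂ = 3190/210 = 15.19, so d₂ = 1.70 × √15.19 = 6.626 m.

6.63 m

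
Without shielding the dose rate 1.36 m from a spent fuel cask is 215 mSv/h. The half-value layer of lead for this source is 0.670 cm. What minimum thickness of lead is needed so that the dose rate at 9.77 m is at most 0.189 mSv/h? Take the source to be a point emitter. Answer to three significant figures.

At 9.77 m, distance alone gives 215 × (1.36/9.77)² = 215 × 0.01938 = 4.167 mSv/h.
Further attenuation needed: 4.167/0.189 = 22.05.
n = log₂(22.05) = 4.463 half-value layers.
Thickness = 4.463 × 0.670 cm = 2.990 cm.

2.99 cm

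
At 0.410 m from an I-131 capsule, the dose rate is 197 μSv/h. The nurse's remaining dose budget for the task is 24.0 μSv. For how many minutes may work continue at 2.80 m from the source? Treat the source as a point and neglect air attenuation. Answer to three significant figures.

341 min

Since intensity falls as 1/r², rate at 2.80 m:
(0.410/2.80)² = 0.02144, so 197 × 0.02144 = 4.224 μSv/h.
Stay time = 24.0 μSv ÷ 4.224 μSv/h = 5.682 h = 340.9 min.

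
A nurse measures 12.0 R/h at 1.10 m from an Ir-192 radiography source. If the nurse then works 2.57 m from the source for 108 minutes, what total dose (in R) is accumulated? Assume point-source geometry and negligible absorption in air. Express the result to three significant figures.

3.96 R

Applying the 1/r² law, rate at 2.57 m:
12.0 × (1.10/2.57)² = 12.0 × 0.1832 = 2.198 R/h.
Dose = rate × time = 2.198 R/h × 1.800 h = 3.956 R.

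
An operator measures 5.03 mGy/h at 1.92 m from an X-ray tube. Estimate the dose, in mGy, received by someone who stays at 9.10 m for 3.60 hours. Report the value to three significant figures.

Applying the 1/r² law, rate at 9.10 m:
(1.92/9.10)² = 0.04452, so 5.03 × 0.04452 = 0.2239 mGy/h.
Dose = rate × time = 0.2239 mGy/h × 3.600 h = 0.8060 mGy.

0.806 mGy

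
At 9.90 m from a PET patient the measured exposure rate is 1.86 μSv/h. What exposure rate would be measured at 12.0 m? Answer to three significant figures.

1.27 μSv/h

By the inverse-square law, scaling from 9.90 m to 12.0 m:
1.86 × (9.90/12.0)² = 1.86 × 0.6806 = 1.266 μSv/h.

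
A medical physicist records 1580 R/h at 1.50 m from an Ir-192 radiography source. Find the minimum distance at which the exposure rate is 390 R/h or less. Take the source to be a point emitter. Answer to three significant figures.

Since intensity falls as 1/r², d₂ = d₁·√(I₁/I₂).
I₁/I₂ = 1580/390 = 4.051, so d₂ = 1.50 × √4.051 = 3.019 m.

3.02 m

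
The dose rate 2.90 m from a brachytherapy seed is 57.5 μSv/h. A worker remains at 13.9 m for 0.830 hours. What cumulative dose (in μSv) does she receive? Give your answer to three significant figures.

2.08 μSv

Since intensity falls as 1/r², rate at 13.9 m:
57.5 × (2.90/13.9)² = 57.5 × 0.04353 = 2.503 μSv/h.
Dose = rate × time = 2.503 μSv/h × 0.8300 h = 2.077 μSv.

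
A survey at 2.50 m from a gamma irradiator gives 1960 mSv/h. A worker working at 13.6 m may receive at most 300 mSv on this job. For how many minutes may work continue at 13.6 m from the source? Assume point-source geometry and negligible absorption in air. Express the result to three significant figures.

Using I₁d₁² = I₂d₂², rate at 13.6 m:
1960 × (2.50/13.6)² = 1960 × 0.03379 = 66.23 mSv/h.
Stay time = 300 mSv ÷ 66.23 mSv/h = 4.530 h = 271.8 min.

272 min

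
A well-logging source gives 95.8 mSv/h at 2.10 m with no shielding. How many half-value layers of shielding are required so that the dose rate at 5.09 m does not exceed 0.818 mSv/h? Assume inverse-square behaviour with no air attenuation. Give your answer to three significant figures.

4.32 half-value layers

At 5.09 m, distance alone gives (2.10/5.09)² = 0.1702, so 95.8 × 0.1702 = 16.31 mSv/h.
Further attenuation needed: 16.31/0.818 = 19.94.
n = log₂(19.94) = 4.318 half-value layers.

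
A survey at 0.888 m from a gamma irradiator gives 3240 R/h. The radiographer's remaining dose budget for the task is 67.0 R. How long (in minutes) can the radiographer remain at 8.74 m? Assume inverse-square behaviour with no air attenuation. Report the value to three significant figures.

Intensity scales as (d₁/d₂)², so rate at 8.74 m:
3240 × (0.888/8.74)² = 3240 × 0.01032 = 33.44 R/h.
Stay time = 67.0 R ÷ 33.44 R/h = 2.004 h = 120.2 min.

120 min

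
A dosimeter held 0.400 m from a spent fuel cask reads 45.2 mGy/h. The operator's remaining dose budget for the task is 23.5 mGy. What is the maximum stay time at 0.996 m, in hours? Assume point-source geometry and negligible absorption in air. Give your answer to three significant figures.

Intensity scales as (d₁/d₂)², so rate at 0.996 m:
45.2 × (0.400/0.996)² = 45.2 × 0.1613 = 7.291 mGy/h.
Stay time = 23.5 mGy ÷ 7.291 mGy/h = 3.223 h.

3.22 h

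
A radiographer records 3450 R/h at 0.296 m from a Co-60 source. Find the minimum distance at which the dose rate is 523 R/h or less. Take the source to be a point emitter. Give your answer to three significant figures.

Applying the 1/r² law, d₂ = d₁·√(I₁/I₂).
I₁/I₂ = 3450/523 = 6.597, so d₂ = 0.296 × √6.597 = 0.7603 m.

0.760 m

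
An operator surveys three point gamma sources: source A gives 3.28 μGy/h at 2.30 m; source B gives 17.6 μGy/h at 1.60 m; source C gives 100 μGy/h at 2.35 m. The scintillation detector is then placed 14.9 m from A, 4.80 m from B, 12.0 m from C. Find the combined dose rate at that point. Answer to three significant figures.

5.87 μGy/h

By superposition, sum each source's inverse-square contribution:
A: 3.28 × (2.30/14.9)² = 0.07816 μGy/h
B: 17.6 × (1.60/4.80)² = 1.956 μGy/h
C: 100 × (2.35/12.0)² = 3.835 μGy/h
Total = 0.07816 + 1.956 + 3.835 = 5.869 μGy/h.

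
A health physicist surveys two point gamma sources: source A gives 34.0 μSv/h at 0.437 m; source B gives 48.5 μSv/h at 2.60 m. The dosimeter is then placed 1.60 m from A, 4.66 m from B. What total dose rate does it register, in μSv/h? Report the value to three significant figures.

Each source contributes Iᵢ·(dᵢ/rᵢ)²; contributions add.
A: 34.0 × (0.437/1.60)² = 2.536 μSv/h
B: 48.5 × (2.60/4.66)² = 15.10 μSv/h
Total = 2.536 + 15.10 = 17.64 μSv/h.

17.6 μSv/h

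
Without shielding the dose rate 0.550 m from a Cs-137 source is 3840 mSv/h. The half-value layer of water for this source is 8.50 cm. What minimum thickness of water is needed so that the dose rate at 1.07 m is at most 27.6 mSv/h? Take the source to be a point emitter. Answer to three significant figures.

44.2 cm

At 1.07 m, distance alone gives 3840 × (0.550/1.07)² = 3840 × 0.2642 = 1015 mSv/h.
Further attenuation needed: 1015/27.6 = 36.78.
n = log₂(36.78) = 5.201 half-value layers.
Thickness = 5.201 × 8.50 cm = 44.21 cm.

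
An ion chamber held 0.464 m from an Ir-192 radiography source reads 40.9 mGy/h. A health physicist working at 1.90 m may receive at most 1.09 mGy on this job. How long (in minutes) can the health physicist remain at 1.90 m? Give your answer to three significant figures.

Applying the 1/r² law, rate at 1.90 m:
40.9 × (0.464/1.90)² = 40.9 × 0.05964 = 2.439 mGy/h.
Stay time = 1.09 mGy ÷ 2.439 mGy/h = 0.4469 h = 26.81 min.

26.8 min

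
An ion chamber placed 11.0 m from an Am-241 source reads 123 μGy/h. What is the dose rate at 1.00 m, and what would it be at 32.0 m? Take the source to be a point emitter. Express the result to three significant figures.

14900 μGy/h; 14.5 μGy/h

By the inverse-square law,
At 1.00 m: (11.0/1.00)² = 121.0, so 123 × 121.0 = 14880 μGy/h
At 32.0 m: 14880 × (1.00/32.0)² = 14880 × 0.0009766 = 14.53 μGy/h.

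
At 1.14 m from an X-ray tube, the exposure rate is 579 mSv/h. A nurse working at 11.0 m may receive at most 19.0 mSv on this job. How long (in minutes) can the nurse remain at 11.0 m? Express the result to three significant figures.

Using I₁d₁² = I₂d₂², rate at 11.0 m:
579 × (1.14/11.0)² = 579 × 0.01074 = 6.218 mSv/h.
Stay time = 19.0 mSv ÷ 6.218 mSv/h = 3.056 h = 183.4 min.

183 min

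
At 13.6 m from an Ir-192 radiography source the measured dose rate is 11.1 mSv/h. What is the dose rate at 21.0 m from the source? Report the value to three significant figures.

4.66 mSv/h

Using I₁d₁² = I₂d₂², scaling from 13.6 m to 21.0 m:
(13.6/21.0)² = 0.4194, so 11.1 × 0.4194 = 4.655 mSv/h.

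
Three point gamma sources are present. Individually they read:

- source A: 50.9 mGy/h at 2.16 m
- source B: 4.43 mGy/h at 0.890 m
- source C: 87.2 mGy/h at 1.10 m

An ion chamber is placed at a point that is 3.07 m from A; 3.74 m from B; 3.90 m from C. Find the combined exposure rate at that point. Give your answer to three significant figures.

32.4 mGy/h

Each source contributes Iᵢ·(dᵢ/rᵢ)²; contributions add.
A: 50.9 × (2.16/3.07)² = 25.20 mGy/h
B: 4.43 × (0.890/3.74)² = 0.2509 mGy/h
C: 87.2 × (1.10/3.90)² = 6.937 mGy/h
Total = 25.20 + 0.2509 + 6.937 = 32.39 mGy/h.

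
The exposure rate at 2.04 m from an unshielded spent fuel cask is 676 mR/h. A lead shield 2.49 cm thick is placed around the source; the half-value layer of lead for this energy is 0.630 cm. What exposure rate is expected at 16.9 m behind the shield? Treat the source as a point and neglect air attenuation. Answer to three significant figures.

Distance alone: (2.04/16.9)² = 0.01457, so 676 × 0.01457 = 9.849 mR/h.
Shield: 2.49/0.630 = 3.952 half-value layers → attenuation 2^(−3.952) = 0.06461.
Combined: 9.849 × 0.06461 = 0.6363 mR/h.

0.636 mR/h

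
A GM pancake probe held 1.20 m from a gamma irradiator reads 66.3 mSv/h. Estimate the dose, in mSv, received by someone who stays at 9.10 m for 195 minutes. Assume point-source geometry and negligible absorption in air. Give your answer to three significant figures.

3.75 mSv

Using I₁d₁² = I₂d₂², rate at 9.10 m:
66.3 × (1.20/9.10)² = 66.3 × 0.01739 = 1.153 mSv/h.
Dose = rate × time = 1.153 mSv/h × 3.250 h = 3.747 mSv.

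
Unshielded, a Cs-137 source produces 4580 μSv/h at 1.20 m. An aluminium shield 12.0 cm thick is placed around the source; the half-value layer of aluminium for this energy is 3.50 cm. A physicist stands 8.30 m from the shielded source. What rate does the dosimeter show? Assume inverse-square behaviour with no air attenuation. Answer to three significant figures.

Distance alone: (1.20/8.30)² = 0.02090, so 4580 × 0.02090 = 95.72 μSv/h.
Shield: 12.0/3.50 = 3.429 half-value layers → attenuation 2^(−3.429) = 0.09285.
Combined: 95.72 × 0.09285 = 8.888 μSv/h.

8.89 μSv/h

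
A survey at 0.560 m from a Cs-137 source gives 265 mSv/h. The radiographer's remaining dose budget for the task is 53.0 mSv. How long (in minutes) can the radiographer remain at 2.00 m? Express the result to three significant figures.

153 min

Applying the 1/r² law, rate at 2.00 m:
(0.560/2.00)² = 0.07840, so 265 × 0.07840 = 20.78 mSv/h.
Stay time = 53.0 mSv ÷ 20.78 mSv/h = 2.551 h = 153.1 min.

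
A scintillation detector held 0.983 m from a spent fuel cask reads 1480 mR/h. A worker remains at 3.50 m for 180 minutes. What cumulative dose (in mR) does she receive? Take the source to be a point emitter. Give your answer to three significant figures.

350 mR

Using I₁d₁² = I₂d₂², rate at 3.50 m:
1480 × (0.983/3.50)² = 1480 × 0.07888 = 116.7 mR/h.
Dose = rate × time = 116.7 mR/h × 3.000 h = 350.1 mR.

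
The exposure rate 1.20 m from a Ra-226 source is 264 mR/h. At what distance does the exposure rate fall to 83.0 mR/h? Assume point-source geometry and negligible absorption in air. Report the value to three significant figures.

2.14 m

Using I₁d₁² = I₂d₂², d₂ = d₁·√(I₁/I₂).
I₁/I₂ = 264/83.0 = 3.181, so d₂ = 1.20 × √3.181 = 2.140 m.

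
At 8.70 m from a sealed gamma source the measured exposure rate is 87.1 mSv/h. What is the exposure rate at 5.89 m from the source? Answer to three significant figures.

190 mSv/h

Intensity scales as (d₁/d₂)², so scaling from 8.70 m to 5.89 m:
(8.70/5.89)² = 2.182, so 87.1 × 2.182 = 190.1 mSv/h.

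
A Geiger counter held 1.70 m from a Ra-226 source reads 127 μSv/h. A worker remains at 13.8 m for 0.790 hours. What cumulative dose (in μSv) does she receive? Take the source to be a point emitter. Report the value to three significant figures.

Since intensity falls as 1/r², rate at 13.8 m:
127 × (1.70/13.8)² = 127 × 0.01518 = 1.928 μSv/h.
Dose = rate × time = 1.928 μSv/h × 0.7900 h = 1.523 μSv.

1.52 μSv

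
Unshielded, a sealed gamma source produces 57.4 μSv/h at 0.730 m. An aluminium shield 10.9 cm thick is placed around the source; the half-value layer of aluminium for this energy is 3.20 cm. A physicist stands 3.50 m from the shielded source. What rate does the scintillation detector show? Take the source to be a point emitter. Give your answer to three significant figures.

Distance alone: 57.4 × (0.730/3.50)² = 57.4 × 0.04350 = 2.497 μSv/h.
Shield: 10.9/3.20 = 3.406 half-value layers → attenuation 2^(−3.406) = 0.09434.
Combined: 2.497 × 0.09434 = 0.2356 μSv/h.

0.236 μSv/h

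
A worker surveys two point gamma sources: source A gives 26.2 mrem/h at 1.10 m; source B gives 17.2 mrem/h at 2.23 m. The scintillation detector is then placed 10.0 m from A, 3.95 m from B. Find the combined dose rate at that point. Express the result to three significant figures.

Each source contributes Iᵢ·(dᵢ/rᵢ)²; contributions add.
A: 26.2 × (1.10/10.0)² = 0.3170 mrem/h
B: 17.2 × (2.23/3.95)² = 5.482 mrem/h
Total = 0.3170 + 5.482 = 5.799 mrem/h.

5.80 mrem/h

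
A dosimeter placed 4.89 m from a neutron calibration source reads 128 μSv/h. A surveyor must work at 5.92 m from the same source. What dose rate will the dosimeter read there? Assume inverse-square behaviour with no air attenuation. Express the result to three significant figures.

Using I₁d₁² = I₂d₂², scaling from 4.89 m to 5.92 m:
128 × (4.89/5.92)² = 128 × 0.6823 = 87.33 μSv/h.

87.3 μSv/h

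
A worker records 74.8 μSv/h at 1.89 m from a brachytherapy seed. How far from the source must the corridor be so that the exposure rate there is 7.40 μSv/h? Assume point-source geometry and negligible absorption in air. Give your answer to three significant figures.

6.01 m

Since intensity falls as 1/r², d₂ = d₁·√(I₁/I₂).
I₁/I₂ = 74.8/7.40 = 10.11, so d₂ = 1.89 × √10.11 = 6.009 m.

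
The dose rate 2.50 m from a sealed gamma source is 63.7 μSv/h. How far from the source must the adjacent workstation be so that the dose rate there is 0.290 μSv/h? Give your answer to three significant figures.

By the inverse-square law, d₂ = d₁·√(I₁/I₂).
I₁/I₂ = 63.7/0.290 = 219.7, so d₂ = 2.50 × √219.7 = 37.06 m.

37.1 m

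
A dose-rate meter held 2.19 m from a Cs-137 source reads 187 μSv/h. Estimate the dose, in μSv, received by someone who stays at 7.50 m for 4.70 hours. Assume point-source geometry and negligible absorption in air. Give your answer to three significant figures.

Since intensity falls as 1/r², rate at 7.50 m:
187 × (2.19/7.50)² = 187 × 0.08526 = 15.94 μSv/h.
Dose = rate × time = 15.94 μSv/h × 4.700 h = 74.92 μSv.

74.9 μSv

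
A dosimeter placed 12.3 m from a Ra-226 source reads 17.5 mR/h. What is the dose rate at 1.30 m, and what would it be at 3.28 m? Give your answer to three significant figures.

Since intensity falls as 1/r²,
At 1.30 m: (12.3/1.30)² = 89.52, so 17.5 × 89.52 = 1567 mR/h
At 3.28 m: (1.30/3.28)² = 0.1571, so 1567 × 0.1571 = 246.2 mR/h.

1570 mR/h; 246 mR/h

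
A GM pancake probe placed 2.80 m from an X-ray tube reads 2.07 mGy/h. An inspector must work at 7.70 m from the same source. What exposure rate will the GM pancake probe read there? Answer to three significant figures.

0.274 mGy/h

Applying the 1/r² law, scaling from 2.80 m to 7.70 m:
(2.80/7.70)² = 0.1322, so 2.07 × 0.1322 = 0.2737 mGy/h.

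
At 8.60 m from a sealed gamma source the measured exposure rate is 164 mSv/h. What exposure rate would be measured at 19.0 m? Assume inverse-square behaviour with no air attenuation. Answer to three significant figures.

Since intensity falls as 1/r², scaling from 8.60 m to 19.0 m:
164 × (8.60/19.0)² = 164 × 0.2049 = 33.60 mSv/h.

33.6 mSv/h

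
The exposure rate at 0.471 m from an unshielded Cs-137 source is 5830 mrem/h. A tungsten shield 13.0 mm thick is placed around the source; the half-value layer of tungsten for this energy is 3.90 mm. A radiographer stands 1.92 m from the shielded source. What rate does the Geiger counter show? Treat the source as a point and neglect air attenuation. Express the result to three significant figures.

Distance alone: 5830 × (0.471/1.92)² = 5830 × 0.06018 = 350.8 mrem/h.
Shield: 13.0/3.90 = 3.333 half-value layers → attenuation 2^(−3.333) = 0.09924.
Combined: 350.8 × 0.09924 = 34.81 mrem/h.

34.8 mrem/h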